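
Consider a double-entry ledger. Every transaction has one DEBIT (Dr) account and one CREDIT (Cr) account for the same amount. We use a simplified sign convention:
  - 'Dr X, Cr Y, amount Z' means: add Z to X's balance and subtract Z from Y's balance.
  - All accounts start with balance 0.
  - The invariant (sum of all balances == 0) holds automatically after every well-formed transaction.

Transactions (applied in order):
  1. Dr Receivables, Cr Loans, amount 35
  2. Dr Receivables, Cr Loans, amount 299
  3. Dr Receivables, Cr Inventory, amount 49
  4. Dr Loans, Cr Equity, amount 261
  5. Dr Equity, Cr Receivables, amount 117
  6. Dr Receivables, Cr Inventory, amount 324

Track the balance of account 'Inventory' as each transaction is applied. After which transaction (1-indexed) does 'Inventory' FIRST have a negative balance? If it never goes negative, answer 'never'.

After txn 1: Inventory=0
After txn 2: Inventory=0
After txn 3: Inventory=-49

Answer: 3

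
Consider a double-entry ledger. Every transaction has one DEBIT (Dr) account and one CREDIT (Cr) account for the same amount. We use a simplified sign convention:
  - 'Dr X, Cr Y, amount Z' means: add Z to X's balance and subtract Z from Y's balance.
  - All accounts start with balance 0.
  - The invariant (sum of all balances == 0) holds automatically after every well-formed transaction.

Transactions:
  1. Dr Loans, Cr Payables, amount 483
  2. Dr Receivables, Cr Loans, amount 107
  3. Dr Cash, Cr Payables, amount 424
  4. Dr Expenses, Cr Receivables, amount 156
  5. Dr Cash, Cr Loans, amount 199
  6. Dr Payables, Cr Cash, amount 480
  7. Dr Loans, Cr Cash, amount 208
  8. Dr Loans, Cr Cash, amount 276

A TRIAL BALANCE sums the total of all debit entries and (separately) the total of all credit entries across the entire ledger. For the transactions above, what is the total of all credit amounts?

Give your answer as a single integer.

Answer: 2333

Derivation:
Txn 1: credit+=483
Txn 2: credit+=107
Txn 3: credit+=424
Txn 4: credit+=156
Txn 5: credit+=199
Txn 6: credit+=480
Txn 7: credit+=208
Txn 8: credit+=276
Total credits = 2333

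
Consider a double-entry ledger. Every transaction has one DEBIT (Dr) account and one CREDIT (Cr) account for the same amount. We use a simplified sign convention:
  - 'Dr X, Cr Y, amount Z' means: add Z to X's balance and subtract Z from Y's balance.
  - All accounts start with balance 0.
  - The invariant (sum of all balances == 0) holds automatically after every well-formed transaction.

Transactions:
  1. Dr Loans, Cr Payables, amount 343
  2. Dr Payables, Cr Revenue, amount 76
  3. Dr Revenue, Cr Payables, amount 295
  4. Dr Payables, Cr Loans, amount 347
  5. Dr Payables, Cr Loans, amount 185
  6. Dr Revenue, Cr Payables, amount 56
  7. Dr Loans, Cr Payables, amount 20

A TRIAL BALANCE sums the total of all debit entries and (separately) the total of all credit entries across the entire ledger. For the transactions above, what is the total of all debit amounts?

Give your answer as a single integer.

Txn 1: debit+=343
Txn 2: debit+=76
Txn 3: debit+=295
Txn 4: debit+=347
Txn 5: debit+=185
Txn 6: debit+=56
Txn 7: debit+=20
Total debits = 1322

Answer: 1322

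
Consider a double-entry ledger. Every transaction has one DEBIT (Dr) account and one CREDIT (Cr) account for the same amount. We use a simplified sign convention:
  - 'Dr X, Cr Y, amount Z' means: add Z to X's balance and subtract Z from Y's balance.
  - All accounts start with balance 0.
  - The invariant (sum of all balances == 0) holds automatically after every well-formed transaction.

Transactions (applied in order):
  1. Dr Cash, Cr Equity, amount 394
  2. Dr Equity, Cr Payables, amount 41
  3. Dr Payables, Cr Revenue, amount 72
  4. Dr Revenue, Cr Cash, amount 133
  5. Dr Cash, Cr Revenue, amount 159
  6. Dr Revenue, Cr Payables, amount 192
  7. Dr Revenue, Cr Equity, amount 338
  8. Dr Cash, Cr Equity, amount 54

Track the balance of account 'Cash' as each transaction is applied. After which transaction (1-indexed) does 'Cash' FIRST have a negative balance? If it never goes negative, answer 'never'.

After txn 1: Cash=394
After txn 2: Cash=394
After txn 3: Cash=394
After txn 4: Cash=261
After txn 5: Cash=420
After txn 6: Cash=420
After txn 7: Cash=420
After txn 8: Cash=474

Answer: never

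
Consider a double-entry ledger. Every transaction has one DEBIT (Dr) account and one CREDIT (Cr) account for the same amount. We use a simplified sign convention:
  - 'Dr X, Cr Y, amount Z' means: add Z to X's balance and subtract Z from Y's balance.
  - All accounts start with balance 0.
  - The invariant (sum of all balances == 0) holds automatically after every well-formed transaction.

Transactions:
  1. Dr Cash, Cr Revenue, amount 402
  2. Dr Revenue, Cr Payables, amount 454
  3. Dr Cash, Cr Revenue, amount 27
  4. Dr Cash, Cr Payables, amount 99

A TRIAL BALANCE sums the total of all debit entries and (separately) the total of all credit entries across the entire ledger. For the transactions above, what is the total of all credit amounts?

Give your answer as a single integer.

Txn 1: credit+=402
Txn 2: credit+=454
Txn 3: credit+=27
Txn 4: credit+=99
Total credits = 982

Answer: 982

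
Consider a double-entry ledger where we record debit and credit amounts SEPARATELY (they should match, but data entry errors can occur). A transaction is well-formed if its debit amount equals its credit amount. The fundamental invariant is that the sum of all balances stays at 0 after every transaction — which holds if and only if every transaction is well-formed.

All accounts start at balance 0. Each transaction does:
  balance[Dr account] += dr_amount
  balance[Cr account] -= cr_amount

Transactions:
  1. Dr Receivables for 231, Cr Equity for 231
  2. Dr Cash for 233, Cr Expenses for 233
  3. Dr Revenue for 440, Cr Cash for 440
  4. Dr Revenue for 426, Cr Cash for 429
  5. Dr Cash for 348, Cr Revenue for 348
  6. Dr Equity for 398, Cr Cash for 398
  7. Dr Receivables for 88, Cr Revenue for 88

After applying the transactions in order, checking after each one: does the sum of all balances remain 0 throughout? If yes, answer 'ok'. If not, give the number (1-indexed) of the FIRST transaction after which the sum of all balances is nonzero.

After txn 1: dr=231 cr=231 sum_balances=0
After txn 2: dr=233 cr=233 sum_balances=0
After txn 3: dr=440 cr=440 sum_balances=0
After txn 4: dr=426 cr=429 sum_balances=-3
After txn 5: dr=348 cr=348 sum_balances=-3
After txn 6: dr=398 cr=398 sum_balances=-3
After txn 7: dr=88 cr=88 sum_balances=-3

Answer: 4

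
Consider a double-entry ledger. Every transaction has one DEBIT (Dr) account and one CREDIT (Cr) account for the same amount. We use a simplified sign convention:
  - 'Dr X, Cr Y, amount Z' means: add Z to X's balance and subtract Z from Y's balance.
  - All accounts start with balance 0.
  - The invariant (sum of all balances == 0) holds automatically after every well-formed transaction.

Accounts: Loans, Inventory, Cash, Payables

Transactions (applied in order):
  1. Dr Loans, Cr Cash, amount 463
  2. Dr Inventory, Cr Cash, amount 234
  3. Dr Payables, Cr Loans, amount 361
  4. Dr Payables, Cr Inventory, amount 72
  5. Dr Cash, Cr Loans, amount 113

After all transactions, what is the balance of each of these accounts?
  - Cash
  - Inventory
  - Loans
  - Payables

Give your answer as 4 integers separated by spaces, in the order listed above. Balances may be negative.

After txn 1 (Dr Loans, Cr Cash, amount 463): Cash=-463 Loans=463
After txn 2 (Dr Inventory, Cr Cash, amount 234): Cash=-697 Inventory=234 Loans=463
After txn 3 (Dr Payables, Cr Loans, amount 361): Cash=-697 Inventory=234 Loans=102 Payables=361
After txn 4 (Dr Payables, Cr Inventory, amount 72): Cash=-697 Inventory=162 Loans=102 Payables=433
After txn 5 (Dr Cash, Cr Loans, amount 113): Cash=-584 Inventory=162 Loans=-11 Payables=433

Answer: -584 162 -11 433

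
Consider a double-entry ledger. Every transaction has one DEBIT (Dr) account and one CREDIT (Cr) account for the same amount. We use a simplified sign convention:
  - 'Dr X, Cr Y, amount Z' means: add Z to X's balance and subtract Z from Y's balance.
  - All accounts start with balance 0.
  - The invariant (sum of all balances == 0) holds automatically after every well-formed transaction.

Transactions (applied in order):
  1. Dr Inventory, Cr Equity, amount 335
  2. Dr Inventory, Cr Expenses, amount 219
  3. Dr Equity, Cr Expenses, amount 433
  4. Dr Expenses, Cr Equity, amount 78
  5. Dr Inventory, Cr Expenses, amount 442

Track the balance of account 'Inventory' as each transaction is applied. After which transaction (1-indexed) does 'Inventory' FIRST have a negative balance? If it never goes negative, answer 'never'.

After txn 1: Inventory=335
After txn 2: Inventory=554
After txn 3: Inventory=554
After txn 4: Inventory=554
After txn 5: Inventory=996

Answer: never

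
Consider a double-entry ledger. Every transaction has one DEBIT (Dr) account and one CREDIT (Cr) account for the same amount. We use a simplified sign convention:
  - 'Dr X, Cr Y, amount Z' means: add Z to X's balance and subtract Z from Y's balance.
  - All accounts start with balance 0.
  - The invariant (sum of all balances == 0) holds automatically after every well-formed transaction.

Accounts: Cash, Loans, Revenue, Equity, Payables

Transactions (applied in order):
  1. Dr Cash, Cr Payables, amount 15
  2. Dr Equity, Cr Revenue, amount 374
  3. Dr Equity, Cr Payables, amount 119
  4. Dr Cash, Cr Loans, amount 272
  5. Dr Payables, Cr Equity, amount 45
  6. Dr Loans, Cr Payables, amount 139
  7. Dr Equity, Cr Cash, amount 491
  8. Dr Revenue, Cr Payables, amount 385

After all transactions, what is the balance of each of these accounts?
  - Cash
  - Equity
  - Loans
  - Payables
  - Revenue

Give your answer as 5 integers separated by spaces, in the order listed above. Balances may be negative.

After txn 1 (Dr Cash, Cr Payables, amount 15): Cash=15 Payables=-15
After txn 2 (Dr Equity, Cr Revenue, amount 374): Cash=15 Equity=374 Payables=-15 Revenue=-374
After txn 3 (Dr Equity, Cr Payables, amount 119): Cash=15 Equity=493 Payables=-134 Revenue=-374
After txn 4 (Dr Cash, Cr Loans, amount 272): Cash=287 Equity=493 Loans=-272 Payables=-134 Revenue=-374
After txn 5 (Dr Payables, Cr Equity, amount 45): Cash=287 Equity=448 Loans=-272 Payables=-89 Revenue=-374
After txn 6 (Dr Loans, Cr Payables, amount 139): Cash=287 Equity=448 Loans=-133 Payables=-228 Revenue=-374
After txn 7 (Dr Equity, Cr Cash, amount 491): Cash=-204 Equity=939 Loans=-133 Payables=-228 Revenue=-374
After txn 8 (Dr Revenue, Cr Payables, amount 385): Cash=-204 Equity=939 Loans=-133 Payables=-613 Revenue=11

Answer: -204 939 -133 -613 11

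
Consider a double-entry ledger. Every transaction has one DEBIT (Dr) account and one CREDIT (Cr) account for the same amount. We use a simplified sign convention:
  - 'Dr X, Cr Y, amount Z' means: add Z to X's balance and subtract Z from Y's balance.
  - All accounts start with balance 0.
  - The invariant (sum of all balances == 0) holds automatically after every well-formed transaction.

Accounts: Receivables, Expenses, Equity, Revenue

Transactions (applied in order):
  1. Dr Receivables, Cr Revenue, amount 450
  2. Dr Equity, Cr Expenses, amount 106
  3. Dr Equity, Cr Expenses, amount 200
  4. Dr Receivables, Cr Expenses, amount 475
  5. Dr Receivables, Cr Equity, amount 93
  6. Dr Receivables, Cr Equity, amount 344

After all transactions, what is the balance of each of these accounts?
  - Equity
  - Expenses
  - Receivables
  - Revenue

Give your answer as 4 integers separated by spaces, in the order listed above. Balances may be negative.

After txn 1 (Dr Receivables, Cr Revenue, amount 450): Receivables=450 Revenue=-450
After txn 2 (Dr Equity, Cr Expenses, amount 106): Equity=106 Expenses=-106 Receivables=450 Revenue=-450
After txn 3 (Dr Equity, Cr Expenses, amount 200): Equity=306 Expenses=-306 Receivables=450 Revenue=-450
After txn 4 (Dr Receivables, Cr Expenses, amount 475): Equity=306 Expenses=-781 Receivables=925 Revenue=-450
After txn 5 (Dr Receivables, Cr Equity, amount 93): Equity=213 Expenses=-781 Receivables=1018 Revenue=-450
After txn 6 (Dr Receivables, Cr Equity, amount 344): Equity=-131 Expenses=-781 Receivables=1362 Revenue=-450

Answer: -131 -781 1362 -450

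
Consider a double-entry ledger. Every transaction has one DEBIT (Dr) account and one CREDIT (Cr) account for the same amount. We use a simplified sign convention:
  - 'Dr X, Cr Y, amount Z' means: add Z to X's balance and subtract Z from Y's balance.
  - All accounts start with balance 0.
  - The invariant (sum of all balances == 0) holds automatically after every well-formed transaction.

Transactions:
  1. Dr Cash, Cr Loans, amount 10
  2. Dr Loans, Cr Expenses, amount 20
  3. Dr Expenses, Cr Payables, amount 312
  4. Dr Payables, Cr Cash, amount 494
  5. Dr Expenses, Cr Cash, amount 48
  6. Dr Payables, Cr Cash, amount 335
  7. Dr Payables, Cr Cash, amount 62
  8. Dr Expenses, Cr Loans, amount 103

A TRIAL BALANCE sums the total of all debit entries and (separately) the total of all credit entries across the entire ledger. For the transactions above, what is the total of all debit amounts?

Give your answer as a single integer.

Answer: 1384

Derivation:
Txn 1: debit+=10
Txn 2: debit+=20
Txn 3: debit+=312
Txn 4: debit+=494
Txn 5: debit+=48
Txn 6: debit+=335
Txn 7: debit+=62
Txn 8: debit+=103
Total debits = 1384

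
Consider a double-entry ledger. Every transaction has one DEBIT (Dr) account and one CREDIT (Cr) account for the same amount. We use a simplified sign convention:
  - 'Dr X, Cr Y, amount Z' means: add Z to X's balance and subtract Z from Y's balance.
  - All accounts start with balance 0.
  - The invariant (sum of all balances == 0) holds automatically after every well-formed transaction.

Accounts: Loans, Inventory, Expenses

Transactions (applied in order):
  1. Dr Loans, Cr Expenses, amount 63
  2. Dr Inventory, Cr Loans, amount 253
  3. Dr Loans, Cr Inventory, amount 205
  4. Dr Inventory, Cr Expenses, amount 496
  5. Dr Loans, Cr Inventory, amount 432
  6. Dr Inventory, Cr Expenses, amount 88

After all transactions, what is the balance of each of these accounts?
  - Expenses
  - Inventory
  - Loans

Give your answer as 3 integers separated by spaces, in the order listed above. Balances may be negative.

After txn 1 (Dr Loans, Cr Expenses, amount 63): Expenses=-63 Loans=63
After txn 2 (Dr Inventory, Cr Loans, amount 253): Expenses=-63 Inventory=253 Loans=-190
After txn 3 (Dr Loans, Cr Inventory, amount 205): Expenses=-63 Inventory=48 Loans=15
After txn 4 (Dr Inventory, Cr Expenses, amount 496): Expenses=-559 Inventory=544 Loans=15
After txn 5 (Dr Loans, Cr Inventory, amount 432): Expenses=-559 Inventory=112 Loans=447
After txn 6 (Dr Inventory, Cr Expenses, amount 88): Expenses=-647 Inventory=200 Loans=447

Answer: -647 200 447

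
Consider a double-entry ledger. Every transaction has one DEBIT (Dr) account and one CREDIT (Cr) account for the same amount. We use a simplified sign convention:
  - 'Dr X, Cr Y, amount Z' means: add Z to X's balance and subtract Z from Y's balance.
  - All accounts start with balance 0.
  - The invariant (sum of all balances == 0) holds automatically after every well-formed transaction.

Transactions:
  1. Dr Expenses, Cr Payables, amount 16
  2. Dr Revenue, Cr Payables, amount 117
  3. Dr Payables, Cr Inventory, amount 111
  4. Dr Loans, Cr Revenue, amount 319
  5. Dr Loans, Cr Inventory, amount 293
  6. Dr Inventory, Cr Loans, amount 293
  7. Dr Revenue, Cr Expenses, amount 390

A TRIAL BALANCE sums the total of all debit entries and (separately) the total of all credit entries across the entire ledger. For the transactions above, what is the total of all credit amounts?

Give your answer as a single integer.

Txn 1: credit+=16
Txn 2: credit+=117
Txn 3: credit+=111
Txn 4: credit+=319
Txn 5: credit+=293
Txn 6: credit+=293
Txn 7: credit+=390
Total credits = 1539

Answer: 1539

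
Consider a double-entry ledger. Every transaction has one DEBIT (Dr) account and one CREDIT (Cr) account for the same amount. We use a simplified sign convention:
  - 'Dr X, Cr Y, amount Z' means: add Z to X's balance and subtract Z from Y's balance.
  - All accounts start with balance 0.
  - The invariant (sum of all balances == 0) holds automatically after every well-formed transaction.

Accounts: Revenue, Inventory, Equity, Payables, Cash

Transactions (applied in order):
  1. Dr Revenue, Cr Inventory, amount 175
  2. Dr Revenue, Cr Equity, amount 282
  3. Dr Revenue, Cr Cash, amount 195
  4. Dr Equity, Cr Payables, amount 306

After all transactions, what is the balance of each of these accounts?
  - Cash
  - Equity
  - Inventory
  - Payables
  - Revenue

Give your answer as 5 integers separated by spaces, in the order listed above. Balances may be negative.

After txn 1 (Dr Revenue, Cr Inventory, amount 175): Inventory=-175 Revenue=175
After txn 2 (Dr Revenue, Cr Equity, amount 282): Equity=-282 Inventory=-175 Revenue=457
After txn 3 (Dr Revenue, Cr Cash, amount 195): Cash=-195 Equity=-282 Inventory=-175 Revenue=652
After txn 4 (Dr Equity, Cr Payables, amount 306): Cash=-195 Equity=24 Inventory=-175 Payables=-306 Revenue=652

Answer: -195 24 -175 -306 652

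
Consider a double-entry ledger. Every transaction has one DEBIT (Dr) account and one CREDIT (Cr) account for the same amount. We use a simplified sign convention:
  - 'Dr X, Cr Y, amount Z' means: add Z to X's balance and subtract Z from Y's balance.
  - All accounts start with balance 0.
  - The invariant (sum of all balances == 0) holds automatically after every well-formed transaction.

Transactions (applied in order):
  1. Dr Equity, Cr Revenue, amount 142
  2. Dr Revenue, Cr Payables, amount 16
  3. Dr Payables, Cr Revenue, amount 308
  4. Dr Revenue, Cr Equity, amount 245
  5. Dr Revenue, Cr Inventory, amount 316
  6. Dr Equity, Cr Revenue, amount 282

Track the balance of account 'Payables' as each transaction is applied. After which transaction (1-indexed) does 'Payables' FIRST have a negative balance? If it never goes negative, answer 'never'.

After txn 1: Payables=0
After txn 2: Payables=-16

Answer: 2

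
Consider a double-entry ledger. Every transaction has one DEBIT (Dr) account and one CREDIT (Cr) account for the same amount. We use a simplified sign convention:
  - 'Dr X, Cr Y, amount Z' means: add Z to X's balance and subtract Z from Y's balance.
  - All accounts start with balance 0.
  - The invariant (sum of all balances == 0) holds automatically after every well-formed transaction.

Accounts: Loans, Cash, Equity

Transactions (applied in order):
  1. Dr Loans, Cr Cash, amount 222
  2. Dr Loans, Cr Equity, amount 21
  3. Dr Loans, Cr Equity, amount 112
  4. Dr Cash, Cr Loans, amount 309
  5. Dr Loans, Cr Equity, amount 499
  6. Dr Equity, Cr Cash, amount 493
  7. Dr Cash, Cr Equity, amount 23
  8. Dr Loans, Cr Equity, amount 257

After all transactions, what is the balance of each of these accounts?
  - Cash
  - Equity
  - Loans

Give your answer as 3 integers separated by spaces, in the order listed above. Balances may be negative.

After txn 1 (Dr Loans, Cr Cash, amount 222): Cash=-222 Loans=222
After txn 2 (Dr Loans, Cr Equity, amount 21): Cash=-222 Equity=-21 Loans=243
After txn 3 (Dr Loans, Cr Equity, amount 112): Cash=-222 Equity=-133 Loans=355
After txn 4 (Dr Cash, Cr Loans, amount 309): Cash=87 Equity=-133 Loans=46
After txn 5 (Dr Loans, Cr Equity, amount 499): Cash=87 Equity=-632 Loans=545
After txn 6 (Dr Equity, Cr Cash, amount 493): Cash=-406 Equity=-139 Loans=545
After txn 7 (Dr Cash, Cr Equity, amount 23): Cash=-383 Equity=-162 Loans=545
After txn 8 (Dr Loans, Cr Equity, amount 257): Cash=-383 Equity=-419 Loans=802

Answer: -383 -419 802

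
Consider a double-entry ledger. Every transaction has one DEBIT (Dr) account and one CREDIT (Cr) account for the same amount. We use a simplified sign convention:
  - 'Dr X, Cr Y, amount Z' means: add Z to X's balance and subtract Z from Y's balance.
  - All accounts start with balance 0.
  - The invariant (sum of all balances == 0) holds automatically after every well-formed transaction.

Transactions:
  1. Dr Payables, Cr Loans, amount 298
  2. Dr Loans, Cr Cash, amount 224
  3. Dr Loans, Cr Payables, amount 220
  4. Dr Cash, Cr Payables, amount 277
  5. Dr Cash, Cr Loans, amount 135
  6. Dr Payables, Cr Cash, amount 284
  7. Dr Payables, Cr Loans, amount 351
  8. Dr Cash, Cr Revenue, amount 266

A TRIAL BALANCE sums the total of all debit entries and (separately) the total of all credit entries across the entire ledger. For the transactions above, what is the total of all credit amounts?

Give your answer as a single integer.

Txn 1: credit+=298
Txn 2: credit+=224
Txn 3: credit+=220
Txn 4: credit+=277
Txn 5: credit+=135
Txn 6: credit+=284
Txn 7: credit+=351
Txn 8: credit+=266
Total credits = 2055

Answer: 2055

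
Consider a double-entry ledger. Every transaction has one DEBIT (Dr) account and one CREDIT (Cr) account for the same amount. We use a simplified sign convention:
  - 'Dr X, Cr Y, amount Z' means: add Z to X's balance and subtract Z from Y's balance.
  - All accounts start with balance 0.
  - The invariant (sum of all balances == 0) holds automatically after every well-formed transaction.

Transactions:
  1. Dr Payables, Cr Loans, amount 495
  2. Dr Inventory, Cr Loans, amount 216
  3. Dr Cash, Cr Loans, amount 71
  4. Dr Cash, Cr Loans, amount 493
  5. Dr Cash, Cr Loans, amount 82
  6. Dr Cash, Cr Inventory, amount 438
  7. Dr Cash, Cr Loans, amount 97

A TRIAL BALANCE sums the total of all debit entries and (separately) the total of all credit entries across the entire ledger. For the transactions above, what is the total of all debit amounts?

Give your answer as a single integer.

Answer: 1892

Derivation:
Txn 1: debit+=495
Txn 2: debit+=216
Txn 3: debit+=71
Txn 4: debit+=493
Txn 5: debit+=82
Txn 6: debit+=438
Txn 7: debit+=97
Total debits = 1892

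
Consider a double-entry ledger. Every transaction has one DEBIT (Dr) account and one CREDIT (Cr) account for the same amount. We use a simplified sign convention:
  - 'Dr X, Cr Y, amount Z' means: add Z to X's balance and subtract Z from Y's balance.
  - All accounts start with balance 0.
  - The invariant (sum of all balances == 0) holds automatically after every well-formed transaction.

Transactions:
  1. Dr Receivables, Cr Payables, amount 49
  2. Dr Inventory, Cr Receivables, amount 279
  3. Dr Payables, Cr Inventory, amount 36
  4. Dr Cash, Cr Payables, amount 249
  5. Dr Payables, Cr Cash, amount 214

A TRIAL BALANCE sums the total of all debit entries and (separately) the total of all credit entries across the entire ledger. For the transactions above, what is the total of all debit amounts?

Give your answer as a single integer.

Txn 1: debit+=49
Txn 2: debit+=279
Txn 3: debit+=36
Txn 4: debit+=249
Txn 5: debit+=214
Total debits = 827

Answer: 827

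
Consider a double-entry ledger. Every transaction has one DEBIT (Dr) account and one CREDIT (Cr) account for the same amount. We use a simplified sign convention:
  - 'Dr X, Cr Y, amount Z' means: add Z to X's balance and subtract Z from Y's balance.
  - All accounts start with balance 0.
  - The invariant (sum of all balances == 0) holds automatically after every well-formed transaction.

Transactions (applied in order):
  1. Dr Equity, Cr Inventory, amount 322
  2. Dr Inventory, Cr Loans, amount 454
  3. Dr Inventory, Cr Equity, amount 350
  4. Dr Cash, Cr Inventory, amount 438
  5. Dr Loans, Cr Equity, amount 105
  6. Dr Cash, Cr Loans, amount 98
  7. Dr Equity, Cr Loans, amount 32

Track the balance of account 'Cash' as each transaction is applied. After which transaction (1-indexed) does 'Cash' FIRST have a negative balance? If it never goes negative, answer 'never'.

Answer: never

Derivation:
After txn 1: Cash=0
After txn 2: Cash=0
After txn 3: Cash=0
After txn 4: Cash=438
After txn 5: Cash=438
After txn 6: Cash=536
After txn 7: Cash=536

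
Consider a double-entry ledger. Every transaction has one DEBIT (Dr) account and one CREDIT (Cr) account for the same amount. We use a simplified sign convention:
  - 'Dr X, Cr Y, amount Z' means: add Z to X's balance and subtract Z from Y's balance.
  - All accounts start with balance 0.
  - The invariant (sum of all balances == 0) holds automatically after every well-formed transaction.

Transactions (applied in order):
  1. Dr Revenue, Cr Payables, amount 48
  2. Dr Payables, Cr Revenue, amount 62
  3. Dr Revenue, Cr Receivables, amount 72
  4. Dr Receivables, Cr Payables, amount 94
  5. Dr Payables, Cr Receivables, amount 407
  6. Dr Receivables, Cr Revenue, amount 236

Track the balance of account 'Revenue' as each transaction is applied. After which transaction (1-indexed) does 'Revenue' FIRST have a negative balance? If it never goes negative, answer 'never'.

After txn 1: Revenue=48
After txn 2: Revenue=-14

Answer: 2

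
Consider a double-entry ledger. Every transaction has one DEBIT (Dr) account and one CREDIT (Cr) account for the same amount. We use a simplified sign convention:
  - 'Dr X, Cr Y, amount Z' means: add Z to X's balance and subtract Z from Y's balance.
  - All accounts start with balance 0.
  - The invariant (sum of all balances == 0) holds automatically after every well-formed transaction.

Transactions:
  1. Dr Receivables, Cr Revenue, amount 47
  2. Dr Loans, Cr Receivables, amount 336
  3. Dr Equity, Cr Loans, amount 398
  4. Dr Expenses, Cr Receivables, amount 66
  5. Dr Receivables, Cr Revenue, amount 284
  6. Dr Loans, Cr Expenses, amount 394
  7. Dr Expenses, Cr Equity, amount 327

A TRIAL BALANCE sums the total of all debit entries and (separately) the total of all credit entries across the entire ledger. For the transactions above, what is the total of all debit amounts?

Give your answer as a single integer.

Answer: 1852

Derivation:
Txn 1: debit+=47
Txn 2: debit+=336
Txn 3: debit+=398
Txn 4: debit+=66
Txn 5: debit+=284
Txn 6: debit+=394
Txn 7: debit+=327
Total debits = 1852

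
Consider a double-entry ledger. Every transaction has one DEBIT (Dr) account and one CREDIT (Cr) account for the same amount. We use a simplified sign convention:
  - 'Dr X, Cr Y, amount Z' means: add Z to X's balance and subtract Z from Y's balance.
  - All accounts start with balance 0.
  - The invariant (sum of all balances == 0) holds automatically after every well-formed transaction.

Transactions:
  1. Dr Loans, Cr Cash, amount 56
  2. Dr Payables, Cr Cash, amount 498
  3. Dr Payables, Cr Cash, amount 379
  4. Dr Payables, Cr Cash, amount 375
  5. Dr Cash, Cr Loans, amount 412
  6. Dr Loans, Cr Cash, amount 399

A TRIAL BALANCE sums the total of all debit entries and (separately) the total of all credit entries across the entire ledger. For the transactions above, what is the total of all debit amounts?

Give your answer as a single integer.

Answer: 2119

Derivation:
Txn 1: debit+=56
Txn 2: debit+=498
Txn 3: debit+=379
Txn 4: debit+=375
Txn 5: debit+=412
Txn 6: debit+=399
Total debits = 2119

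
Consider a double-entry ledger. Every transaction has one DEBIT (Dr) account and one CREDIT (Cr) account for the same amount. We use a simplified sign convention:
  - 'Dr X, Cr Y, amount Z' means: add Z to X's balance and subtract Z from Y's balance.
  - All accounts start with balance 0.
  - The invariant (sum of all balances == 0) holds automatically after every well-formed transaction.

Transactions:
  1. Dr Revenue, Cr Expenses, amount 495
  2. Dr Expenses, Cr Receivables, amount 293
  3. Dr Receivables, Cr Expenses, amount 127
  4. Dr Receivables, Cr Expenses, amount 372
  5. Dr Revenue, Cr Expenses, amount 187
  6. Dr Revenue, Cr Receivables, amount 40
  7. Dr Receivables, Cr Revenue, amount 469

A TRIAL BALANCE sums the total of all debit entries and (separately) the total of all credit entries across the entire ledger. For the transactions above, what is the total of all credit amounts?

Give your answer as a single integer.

Txn 1: credit+=495
Txn 2: credit+=293
Txn 3: credit+=127
Txn 4: credit+=372
Txn 5: credit+=187
Txn 6: credit+=40
Txn 7: credit+=469
Total credits = 1983

Answer: 1983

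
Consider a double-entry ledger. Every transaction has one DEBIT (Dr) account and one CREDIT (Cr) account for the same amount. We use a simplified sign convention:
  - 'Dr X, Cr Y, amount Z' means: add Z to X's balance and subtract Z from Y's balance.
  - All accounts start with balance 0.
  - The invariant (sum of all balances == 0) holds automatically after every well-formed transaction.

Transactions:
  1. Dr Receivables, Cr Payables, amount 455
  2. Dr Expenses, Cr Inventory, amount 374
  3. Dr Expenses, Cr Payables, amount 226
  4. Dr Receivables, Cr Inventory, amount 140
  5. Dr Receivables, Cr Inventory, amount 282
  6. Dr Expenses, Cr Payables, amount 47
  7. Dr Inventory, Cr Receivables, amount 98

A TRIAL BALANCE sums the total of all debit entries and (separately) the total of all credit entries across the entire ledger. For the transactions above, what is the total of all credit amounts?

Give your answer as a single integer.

Txn 1: credit+=455
Txn 2: credit+=374
Txn 3: credit+=226
Txn 4: credit+=140
Txn 5: credit+=282
Txn 6: credit+=47
Txn 7: credit+=98
Total credits = 1622

Answer: 1622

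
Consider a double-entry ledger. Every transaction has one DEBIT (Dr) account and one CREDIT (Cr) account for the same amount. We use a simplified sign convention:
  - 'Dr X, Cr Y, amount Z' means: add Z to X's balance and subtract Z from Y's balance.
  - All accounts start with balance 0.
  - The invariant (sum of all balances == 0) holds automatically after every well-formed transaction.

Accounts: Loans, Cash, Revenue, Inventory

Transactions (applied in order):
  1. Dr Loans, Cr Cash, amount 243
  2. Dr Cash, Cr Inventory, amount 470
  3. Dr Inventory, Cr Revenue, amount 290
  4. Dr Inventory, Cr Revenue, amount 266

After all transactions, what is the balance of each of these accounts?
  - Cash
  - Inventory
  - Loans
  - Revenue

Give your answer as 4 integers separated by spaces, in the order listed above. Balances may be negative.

After txn 1 (Dr Loans, Cr Cash, amount 243): Cash=-243 Loans=243
After txn 2 (Dr Cash, Cr Inventory, amount 470): Cash=227 Inventory=-470 Loans=243
After txn 3 (Dr Inventory, Cr Revenue, amount 290): Cash=227 Inventory=-180 Loans=243 Revenue=-290
After txn 4 (Dr Inventory, Cr Revenue, amount 266): Cash=227 Inventory=86 Loans=243 Revenue=-556

Answer: 227 86 243 -556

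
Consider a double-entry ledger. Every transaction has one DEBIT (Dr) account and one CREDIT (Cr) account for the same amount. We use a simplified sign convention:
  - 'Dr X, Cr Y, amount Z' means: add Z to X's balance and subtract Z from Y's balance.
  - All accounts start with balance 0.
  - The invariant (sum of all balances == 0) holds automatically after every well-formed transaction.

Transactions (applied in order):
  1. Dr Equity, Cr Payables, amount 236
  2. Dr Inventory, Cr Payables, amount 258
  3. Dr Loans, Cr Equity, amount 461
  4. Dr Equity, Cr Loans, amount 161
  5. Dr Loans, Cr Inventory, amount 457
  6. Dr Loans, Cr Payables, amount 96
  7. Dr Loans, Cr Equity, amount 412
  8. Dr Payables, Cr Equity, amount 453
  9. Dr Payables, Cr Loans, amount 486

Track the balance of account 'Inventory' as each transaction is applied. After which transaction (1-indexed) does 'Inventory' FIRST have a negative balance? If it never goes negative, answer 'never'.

Answer: 5

Derivation:
After txn 1: Inventory=0
After txn 2: Inventory=258
After txn 3: Inventory=258
After txn 4: Inventory=258
After txn 5: Inventory=-199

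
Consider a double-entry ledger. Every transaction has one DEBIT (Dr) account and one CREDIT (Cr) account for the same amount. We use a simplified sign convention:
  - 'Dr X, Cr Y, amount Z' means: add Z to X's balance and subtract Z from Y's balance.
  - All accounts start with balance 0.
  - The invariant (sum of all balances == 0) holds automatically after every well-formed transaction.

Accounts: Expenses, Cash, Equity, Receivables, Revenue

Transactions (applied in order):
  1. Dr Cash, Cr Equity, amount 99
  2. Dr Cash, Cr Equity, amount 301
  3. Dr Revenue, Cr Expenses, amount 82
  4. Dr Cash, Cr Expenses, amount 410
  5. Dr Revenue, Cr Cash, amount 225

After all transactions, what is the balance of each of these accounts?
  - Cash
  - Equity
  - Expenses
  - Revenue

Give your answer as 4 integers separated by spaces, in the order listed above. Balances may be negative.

Answer: 585 -400 -492 307

Derivation:
After txn 1 (Dr Cash, Cr Equity, amount 99): Cash=99 Equity=-99
After txn 2 (Dr Cash, Cr Equity, amount 301): Cash=400 Equity=-400
After txn 3 (Dr Revenue, Cr Expenses, amount 82): Cash=400 Equity=-400 Expenses=-82 Revenue=82
After txn 4 (Dr Cash, Cr Expenses, amount 410): Cash=810 Equity=-400 Expenses=-492 Revenue=82
After txn 5 (Dr Revenue, Cr Cash, amount 225): Cash=585 Equity=-400 Expenses=-492 Revenue=307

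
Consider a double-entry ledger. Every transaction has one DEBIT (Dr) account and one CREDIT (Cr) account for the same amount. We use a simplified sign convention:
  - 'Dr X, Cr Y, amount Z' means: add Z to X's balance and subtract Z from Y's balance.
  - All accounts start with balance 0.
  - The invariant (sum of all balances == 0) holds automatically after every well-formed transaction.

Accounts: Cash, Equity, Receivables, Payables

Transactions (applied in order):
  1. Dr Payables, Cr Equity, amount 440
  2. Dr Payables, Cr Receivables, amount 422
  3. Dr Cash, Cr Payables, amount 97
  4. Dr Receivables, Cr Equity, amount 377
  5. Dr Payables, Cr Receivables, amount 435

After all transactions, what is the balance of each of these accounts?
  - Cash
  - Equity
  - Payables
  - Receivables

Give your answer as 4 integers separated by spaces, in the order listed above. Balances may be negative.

Answer: 97 -817 1200 -480

Derivation:
After txn 1 (Dr Payables, Cr Equity, amount 440): Equity=-440 Payables=440
After txn 2 (Dr Payables, Cr Receivables, amount 422): Equity=-440 Payables=862 Receivables=-422
After txn 3 (Dr Cash, Cr Payables, amount 97): Cash=97 Equity=-440 Payables=765 Receivables=-422
After txn 4 (Dr Receivables, Cr Equity, amount 377): Cash=97 Equity=-817 Payables=765 Receivables=-45
After txn 5 (Dr Payables, Cr Receivables, amount 435): Cash=97 Equity=-817 Payables=1200 Receivables=-480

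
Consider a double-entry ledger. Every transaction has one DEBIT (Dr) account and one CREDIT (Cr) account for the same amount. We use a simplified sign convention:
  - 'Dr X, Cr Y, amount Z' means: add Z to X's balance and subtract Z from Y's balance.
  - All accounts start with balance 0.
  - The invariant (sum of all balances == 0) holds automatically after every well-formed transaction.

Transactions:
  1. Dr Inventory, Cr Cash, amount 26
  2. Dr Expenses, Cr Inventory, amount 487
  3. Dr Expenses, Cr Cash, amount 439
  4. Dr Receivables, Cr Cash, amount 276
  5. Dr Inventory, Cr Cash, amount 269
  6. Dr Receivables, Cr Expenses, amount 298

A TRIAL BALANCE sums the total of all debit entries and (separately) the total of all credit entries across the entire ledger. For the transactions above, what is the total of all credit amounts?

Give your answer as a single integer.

Answer: 1795

Derivation:
Txn 1: credit+=26
Txn 2: credit+=487
Txn 3: credit+=439
Txn 4: credit+=276
Txn 5: credit+=269
Txn 6: credit+=298
Total credits = 1795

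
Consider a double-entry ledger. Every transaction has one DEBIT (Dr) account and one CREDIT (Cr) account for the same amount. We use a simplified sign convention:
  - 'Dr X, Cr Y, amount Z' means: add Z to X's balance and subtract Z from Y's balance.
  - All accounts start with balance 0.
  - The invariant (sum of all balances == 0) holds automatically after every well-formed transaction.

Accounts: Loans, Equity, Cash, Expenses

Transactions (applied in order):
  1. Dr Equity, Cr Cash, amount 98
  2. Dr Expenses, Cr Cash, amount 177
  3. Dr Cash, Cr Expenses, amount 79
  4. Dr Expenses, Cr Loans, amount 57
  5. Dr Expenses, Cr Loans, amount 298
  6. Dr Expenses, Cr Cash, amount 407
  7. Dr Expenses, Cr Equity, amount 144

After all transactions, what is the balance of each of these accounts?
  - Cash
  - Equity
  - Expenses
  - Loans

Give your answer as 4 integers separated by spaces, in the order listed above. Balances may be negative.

Answer: -603 -46 1004 -355

Derivation:
After txn 1 (Dr Equity, Cr Cash, amount 98): Cash=-98 Equity=98
After txn 2 (Dr Expenses, Cr Cash, amount 177): Cash=-275 Equity=98 Expenses=177
After txn 3 (Dr Cash, Cr Expenses, amount 79): Cash=-196 Equity=98 Expenses=98
After txn 4 (Dr Expenses, Cr Loans, amount 57): Cash=-196 Equity=98 Expenses=155 Loans=-57
After txn 5 (Dr Expenses, Cr Loans, amount 298): Cash=-196 Equity=98 Expenses=453 Loans=-355
After txn 6 (Dr Expenses, Cr Cash, amount 407): Cash=-603 Equity=98 Expenses=860 Loans=-355
After txn 7 (Dr Expenses, Cr Equity, amount 144): Cash=-603 Equity=-46 Expenses=1004 Loans=-355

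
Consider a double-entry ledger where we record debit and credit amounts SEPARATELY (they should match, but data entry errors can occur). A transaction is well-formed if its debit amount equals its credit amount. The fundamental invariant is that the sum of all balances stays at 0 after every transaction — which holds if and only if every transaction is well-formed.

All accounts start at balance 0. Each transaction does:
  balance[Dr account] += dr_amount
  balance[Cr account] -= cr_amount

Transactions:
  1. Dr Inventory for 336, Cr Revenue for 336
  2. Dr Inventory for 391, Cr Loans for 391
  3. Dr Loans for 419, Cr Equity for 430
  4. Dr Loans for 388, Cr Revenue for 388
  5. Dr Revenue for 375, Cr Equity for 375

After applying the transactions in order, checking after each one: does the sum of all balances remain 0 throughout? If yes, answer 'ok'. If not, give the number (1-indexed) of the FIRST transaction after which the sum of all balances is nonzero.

Answer: 3

Derivation:
After txn 1: dr=336 cr=336 sum_balances=0
After txn 2: dr=391 cr=391 sum_balances=0
After txn 3: dr=419 cr=430 sum_balances=-11
After txn 4: dr=388 cr=388 sum_balances=-11
After txn 5: dr=375 cr=375 sum_balances=-11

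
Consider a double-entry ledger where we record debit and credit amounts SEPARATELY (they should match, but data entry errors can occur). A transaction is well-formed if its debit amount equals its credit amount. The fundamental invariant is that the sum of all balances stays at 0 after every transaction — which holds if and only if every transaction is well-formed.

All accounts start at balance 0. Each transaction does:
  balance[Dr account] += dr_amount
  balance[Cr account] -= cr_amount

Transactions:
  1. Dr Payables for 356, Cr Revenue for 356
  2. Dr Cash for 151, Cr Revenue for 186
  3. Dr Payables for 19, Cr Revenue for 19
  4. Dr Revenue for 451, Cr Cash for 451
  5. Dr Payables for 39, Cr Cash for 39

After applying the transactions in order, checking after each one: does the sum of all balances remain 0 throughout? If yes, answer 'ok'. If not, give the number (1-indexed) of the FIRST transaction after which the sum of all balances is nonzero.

After txn 1: dr=356 cr=356 sum_balances=0
After txn 2: dr=151 cr=186 sum_balances=-35
After txn 3: dr=19 cr=19 sum_balances=-35
After txn 4: dr=451 cr=451 sum_balances=-35
After txn 5: dr=39 cr=39 sum_balances=-35

Answer: 2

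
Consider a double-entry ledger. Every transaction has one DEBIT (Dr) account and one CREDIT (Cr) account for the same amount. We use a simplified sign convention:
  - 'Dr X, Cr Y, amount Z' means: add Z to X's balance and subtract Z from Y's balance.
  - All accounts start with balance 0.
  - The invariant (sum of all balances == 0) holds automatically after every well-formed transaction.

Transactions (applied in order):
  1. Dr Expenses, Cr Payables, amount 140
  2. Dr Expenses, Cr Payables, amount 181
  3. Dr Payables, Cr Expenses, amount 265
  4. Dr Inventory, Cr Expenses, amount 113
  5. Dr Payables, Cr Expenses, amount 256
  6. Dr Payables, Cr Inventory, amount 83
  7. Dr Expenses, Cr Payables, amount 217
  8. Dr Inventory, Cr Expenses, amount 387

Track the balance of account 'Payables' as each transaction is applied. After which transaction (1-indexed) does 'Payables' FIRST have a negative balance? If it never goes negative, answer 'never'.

After txn 1: Payables=-140

Answer: 1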